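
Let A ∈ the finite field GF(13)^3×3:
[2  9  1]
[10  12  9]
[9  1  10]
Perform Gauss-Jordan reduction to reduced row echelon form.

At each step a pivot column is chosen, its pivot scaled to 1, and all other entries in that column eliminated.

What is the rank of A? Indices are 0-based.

[1] R0 /= 2  ⇒  (1, 11, 7)
     R1 -= 10·R0  ⇒  (0, 6, 4)
     R2 -= 9·R0  ⇒  (0, 6, 12)
[2] R1 /= 6  ⇒  (0, 1, 5)
     R0 -= 11·R1  ⇒  (1, 0, 4)
     R2 -= 6·R1  ⇒  (0, 0, 8)
[3] R2 /= 8  ⇒  (0, 0, 1)
     R0 -= 4·R2  ⇒  (1, 0, 0)
     R1 -= 5·R2  ⇒  (0, 1, 0)

rank = 3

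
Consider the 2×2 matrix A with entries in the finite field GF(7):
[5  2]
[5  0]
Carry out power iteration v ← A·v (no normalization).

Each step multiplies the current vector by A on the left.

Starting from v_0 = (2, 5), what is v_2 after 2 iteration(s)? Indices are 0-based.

v_0 = (2, 5).
v_1 = A·v_0 = (6, 3).
v_2 = A·v_1 = (1, 2).

v_2 = (1, 2)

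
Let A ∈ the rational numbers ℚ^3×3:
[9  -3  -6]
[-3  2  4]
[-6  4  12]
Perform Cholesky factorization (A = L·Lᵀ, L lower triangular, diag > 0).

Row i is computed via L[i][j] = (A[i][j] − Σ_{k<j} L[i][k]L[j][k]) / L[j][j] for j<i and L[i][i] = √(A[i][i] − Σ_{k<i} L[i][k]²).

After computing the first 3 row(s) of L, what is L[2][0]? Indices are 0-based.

L[2][0] = -2

Step 1: L[0][0] = √(9) = 3.
  L[1][0] = (-3) / L[0][0] = -1.
Step 2: L[1][1] = √(1) = 1.
  L[2][0] = (-6) / L[0][0] = -2.
  L[2][1] = (2) / L[1][1] = 2.
Step 3: L[2][2] = √(4) = 2.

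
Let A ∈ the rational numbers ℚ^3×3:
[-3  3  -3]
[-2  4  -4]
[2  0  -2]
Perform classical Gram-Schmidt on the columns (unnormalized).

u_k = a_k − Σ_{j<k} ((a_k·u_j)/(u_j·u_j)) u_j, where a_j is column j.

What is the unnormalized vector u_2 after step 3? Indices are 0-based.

u_2 = (-12/17, 9/17, -9/17)

Step 1: u_0 = a_0 = (-3, -2, 2).
Step 2: u_1 = a_1 − (-1)·u_0 = (0, 2, 2).
Step 3: u_2 = a_2 − (13/17)·u_0 − (-3/2)·u_1 = (-12/17, 9/17, -9/17).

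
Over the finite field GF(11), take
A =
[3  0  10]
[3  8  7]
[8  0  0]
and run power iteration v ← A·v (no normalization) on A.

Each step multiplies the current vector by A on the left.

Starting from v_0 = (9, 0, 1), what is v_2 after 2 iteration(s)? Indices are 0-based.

v_0 = (9, 0, 1).
v_1 = A·v_0 = (4, 1, 6).
v_2 = A·v_1 = (6, 7, 10).

v_2 = (6, 7, 10)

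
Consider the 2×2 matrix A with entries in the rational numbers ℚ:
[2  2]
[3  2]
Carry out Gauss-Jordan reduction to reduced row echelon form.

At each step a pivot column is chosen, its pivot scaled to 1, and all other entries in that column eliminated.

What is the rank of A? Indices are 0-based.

[1] R0 /= 2  ⇒  (1, 1)
     R1 -= 3·R0  ⇒  (0, -1)
[2] R1 /= -1  ⇒  (0, 1)
     R0 -= 1·R1  ⇒  (1, 0)

rank = 2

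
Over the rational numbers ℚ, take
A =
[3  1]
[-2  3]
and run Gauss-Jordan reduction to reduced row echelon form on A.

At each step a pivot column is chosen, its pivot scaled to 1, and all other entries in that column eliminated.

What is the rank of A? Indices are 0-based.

[1] R0 /= 3  ⇒  (1, 1/3)
     R1 -= -2·R0  ⇒  (0, 11/3)
[2] R1 /= 11/3  ⇒  (0, 1)
     R0 -= 1/3·R1  ⇒  (1, 0)

rank = 2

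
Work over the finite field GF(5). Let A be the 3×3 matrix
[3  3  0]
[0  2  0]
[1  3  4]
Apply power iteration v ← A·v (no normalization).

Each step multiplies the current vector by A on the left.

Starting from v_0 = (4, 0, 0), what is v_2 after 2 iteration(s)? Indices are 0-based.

v_0 = (4, 0, 0).
v_1 = A·v_0 = (2, 0, 4).
v_2 = A·v_1 = (1, 0, 3).

v_2 = (1, 0, 3)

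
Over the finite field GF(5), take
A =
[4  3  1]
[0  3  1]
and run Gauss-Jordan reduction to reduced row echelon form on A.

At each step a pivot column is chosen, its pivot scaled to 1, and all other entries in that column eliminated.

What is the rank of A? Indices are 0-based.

rank = 2

step 1: normalize row 0 (÷4) = (1, 2, 4)
step 2: normalize row 1 (÷3) = (0, 1, 2)
  row 0: subtract 2×row1 = (1, 0, 0)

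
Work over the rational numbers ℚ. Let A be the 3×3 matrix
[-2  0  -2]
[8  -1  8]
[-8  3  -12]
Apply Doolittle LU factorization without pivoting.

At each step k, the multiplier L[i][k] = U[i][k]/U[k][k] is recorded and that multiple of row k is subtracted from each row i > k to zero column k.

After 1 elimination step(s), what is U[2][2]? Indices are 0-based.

k=0: U[0][0]=-2
  eliminate (1,0): mult=-4, new row 1: (0, -1, 0); set L[1][0]=-4
  eliminate (2,0): mult=4, new row 2: (0, 3, -4); set L[2][0]=4

U[2][2] = -4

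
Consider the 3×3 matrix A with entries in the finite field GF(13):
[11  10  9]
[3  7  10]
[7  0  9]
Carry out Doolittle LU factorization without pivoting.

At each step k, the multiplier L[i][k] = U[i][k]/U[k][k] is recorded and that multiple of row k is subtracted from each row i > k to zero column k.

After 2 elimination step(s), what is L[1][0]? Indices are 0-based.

L[1][0] = 5

k=0: U[0][0]=11
  eliminate (1,0): mult=5, new row 1: (0, 9, 4); set L[1][0]=5
  eliminate (2,0): mult=3, new row 2: (0, 9, 8); set L[2][0]=3
k=1: U[1][1]=9
  eliminate (2,1): mult=1, new row 2: (0, 0, 4); set L[2][1]=1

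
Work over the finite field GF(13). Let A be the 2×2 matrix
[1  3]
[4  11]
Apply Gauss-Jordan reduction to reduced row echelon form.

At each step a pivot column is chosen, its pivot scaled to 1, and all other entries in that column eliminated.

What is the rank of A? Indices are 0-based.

rank = 2

pivot(0,0)=1: scale R0 → (1, 3)
  clear (1,0): R1 −= (4)R0 → (0, 12)
pivot(1,1)=12: scale R1 → (0, 1)
  clear (0,1): R0 −= (3)R1 → (1, 0)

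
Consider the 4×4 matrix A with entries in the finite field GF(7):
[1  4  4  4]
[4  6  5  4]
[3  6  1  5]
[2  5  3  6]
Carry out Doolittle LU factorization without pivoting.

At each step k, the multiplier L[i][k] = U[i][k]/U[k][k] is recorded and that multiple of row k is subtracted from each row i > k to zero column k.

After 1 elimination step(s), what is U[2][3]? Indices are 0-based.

Step 1: pivot at (0,0) is 1.
  row1 ← row1 − (4)·row0  ⇒  L[1][0]=4, U row1=(0, 4, 3, 2)
  row2 ← row2 − (3)·row0  ⇒  L[2][0]=3, U row2=(0, 1, 3, 0)
  row3 ← row3 − (2)·row0  ⇒  L[3][0]=2, U row3=(0, 4, 2, 5)

U[2][3] = 0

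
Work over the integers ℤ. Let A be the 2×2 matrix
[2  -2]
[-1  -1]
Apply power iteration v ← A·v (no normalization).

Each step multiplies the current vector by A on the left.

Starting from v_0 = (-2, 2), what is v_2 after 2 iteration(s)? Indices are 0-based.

v_2 = (-16, 8)

v_0 = (-2, 2).
v_1 = A·v_0 = (-8, 0).
v_2 = A·v_1 = (-16, 8).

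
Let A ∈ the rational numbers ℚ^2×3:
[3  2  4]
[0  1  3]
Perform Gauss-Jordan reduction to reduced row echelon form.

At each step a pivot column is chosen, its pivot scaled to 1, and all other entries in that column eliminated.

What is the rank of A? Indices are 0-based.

rank = 2

step 1: normalize row 0 (÷3) = (1, 2/3, 4/3)
step 2: normalize row 1 (÷1) = (0, 1, 3)
  row 0: subtract 2/3×row1 = (1, 0, -2/3)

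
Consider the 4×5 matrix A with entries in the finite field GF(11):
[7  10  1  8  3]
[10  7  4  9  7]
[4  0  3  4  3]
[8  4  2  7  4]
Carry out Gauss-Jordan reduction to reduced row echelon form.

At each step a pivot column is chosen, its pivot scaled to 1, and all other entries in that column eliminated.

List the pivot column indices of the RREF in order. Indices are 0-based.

step 1: normalize row 0 (÷7) = (1, 3, 8, 9, 2)
  row 1: subtract 10×row0 = (0, 10, 1, 7, 9)
  row 2: subtract 4×row0 = (0, 10, 4, 1, 6)
  row 3: subtract 8×row0 = (0, 2, 4, 1, 10)
step 2: normalize row 1 (÷10) = (0, 1, 10, 4, 2)
  row 0: subtract 3×row1 = (1, 0, 0, 8, 7)
  row 2: subtract 10×row1 = (0, 0, 3, 5, 8)
  row 3: subtract 2×row1 = (0, 0, 6, 4, 6)
step 3: normalize row 2 (÷3) = (0, 0, 1, 9, 10)
  row 1: subtract 10×row2 = (0, 1, 0, 2, 1)
  row 3: subtract 6×row2 = (0, 0, 0, 5, 1)
step 4: normalize row 3 (÷5) = (0, 0, 0, 1, 9)
  row 0: subtract 8×row3 = (1, 0, 0, 0, 1)
  row 1: subtract 2×row3 = (0, 1, 0, 0, 5)
  row 2: subtract 9×row3 = (0, 0, 1, 0, 6)

pivot columns: 0, 1, 2, 3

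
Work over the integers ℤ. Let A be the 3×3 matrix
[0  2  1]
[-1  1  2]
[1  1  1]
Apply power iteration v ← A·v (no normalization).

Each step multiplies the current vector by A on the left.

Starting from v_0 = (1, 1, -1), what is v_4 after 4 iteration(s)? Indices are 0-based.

v_0 = (1, 1, -1).
v_1 = A·v_0 = (1, -2, 1).
v_2 = A·v_1 = (-3, -1, 0).
v_3 = A·v_2 = (-2, 2, -4).
v_4 = A·v_3 = (0, -4, -4).

v_4 = (0, -4, -4)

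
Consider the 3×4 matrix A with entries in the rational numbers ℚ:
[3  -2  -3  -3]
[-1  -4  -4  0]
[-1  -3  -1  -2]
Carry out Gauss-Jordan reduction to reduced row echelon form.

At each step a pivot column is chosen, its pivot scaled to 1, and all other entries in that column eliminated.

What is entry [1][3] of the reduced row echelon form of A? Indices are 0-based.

M[1][3] = 13/9

step 1: normalize row 0 (÷3) = (1, -2/3, -1, -1)
  row 1: subtract -1×row0 = (0, -14/3, -5, -1)
  row 2: subtract -1×row0 = (0, -11/3, -2, -3)
step 2: normalize row 1 (÷-14/3) = (0, 1, 15/14, 3/14)
  row 0: subtract -2/3×row1 = (1, 0, -2/7, -6/7)
  row 2: subtract -11/3×row1 = (0, 0, 27/14, -31/14)
step 3: normalize row 2 (÷27/14) = (0, 0, 1, -31/27)
  row 0: subtract -2/7×row2 = (1, 0, 0, -32/27)
  row 1: subtract 15/14×row2 = (0, 1, 0, 13/9)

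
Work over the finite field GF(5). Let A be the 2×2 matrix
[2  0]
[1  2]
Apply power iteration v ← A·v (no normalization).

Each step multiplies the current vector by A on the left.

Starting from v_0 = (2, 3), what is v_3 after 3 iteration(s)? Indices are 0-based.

v_3 = (1, 3)

v_0 = (2, 3).
v_1 = A·v_0 = (4, 3).
v_2 = A·v_1 = (3, 0).
v_3 = A·v_2 = (1, 3).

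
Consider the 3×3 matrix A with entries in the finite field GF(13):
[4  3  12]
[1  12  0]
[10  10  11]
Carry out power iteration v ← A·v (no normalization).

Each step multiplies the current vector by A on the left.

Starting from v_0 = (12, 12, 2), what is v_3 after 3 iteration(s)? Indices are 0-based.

v_0 = (12, 12, 2).
v_1 = A·v_0 = (4, 0, 2).
v_2 = A·v_1 = (1, 4, 10).
v_3 = A·v_2 = (6, 10, 4).

v_3 = (6, 10, 4)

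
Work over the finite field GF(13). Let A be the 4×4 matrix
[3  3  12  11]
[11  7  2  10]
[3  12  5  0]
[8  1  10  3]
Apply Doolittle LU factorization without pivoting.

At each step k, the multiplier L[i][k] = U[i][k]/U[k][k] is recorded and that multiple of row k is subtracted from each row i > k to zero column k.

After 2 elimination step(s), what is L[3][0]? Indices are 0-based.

L[3][0] = 7

k=0: U[0][0]=3
  eliminate (1,0): mult=8, new row 1: (0, 9, 10, 0); set L[1][0]=8
  eliminate (2,0): mult=1, new row 2: (0, 9, 6, 2); set L[2][0]=1
  eliminate (3,0): mult=7, new row 3: (0, 6, 4, 4); set L[3][0]=7
k=1: U[1][1]=9
  eliminate (2,1): mult=1, new row 2: (0, 0, 9, 2); set L[2][1]=1
  eliminate (3,1): mult=5, new row 3: (0, 0, 6, 4); set L[3][1]=5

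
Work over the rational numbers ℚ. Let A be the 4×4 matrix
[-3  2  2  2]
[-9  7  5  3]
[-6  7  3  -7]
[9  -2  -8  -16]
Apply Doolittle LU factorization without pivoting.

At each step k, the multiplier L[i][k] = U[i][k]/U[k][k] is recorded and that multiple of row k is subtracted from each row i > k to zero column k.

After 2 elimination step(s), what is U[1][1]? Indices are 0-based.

Step 1: pivot at (0,0) is -3.
  row1 ← row1 − (3)·row0  ⇒  L[1][0]=3, U row1=(0, 1, -1, -3)
  row2 ← row2 − (2)·row0  ⇒  L[2][0]=2, U row2=(0, 3, -1, -11)
  row3 ← row3 − (-3)·row0  ⇒  L[3][0]=-3, U row3=(0, 4, -2, -10)
Step 2: pivot at (1,1) is 1.
  row2 ← row2 − (3)·row1  ⇒  L[2][1]=3, U row2=(0, 0, 2, -2)
  row3 ← row3 − (4)·row1  ⇒  L[3][1]=4, U row3=(0, 0, 2, 2)

U[1][1] = 1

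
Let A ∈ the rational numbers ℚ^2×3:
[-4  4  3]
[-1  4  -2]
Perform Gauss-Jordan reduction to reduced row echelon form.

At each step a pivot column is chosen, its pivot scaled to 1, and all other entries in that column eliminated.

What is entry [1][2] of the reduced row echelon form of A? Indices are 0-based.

M[1][2] = -11/12

[1] R0 /= -4  ⇒  (1, -1, -3/4)
     R1 -= -1·R0  ⇒  (0, 3, -11/4)
[2] R1 /= 3  ⇒  (0, 1, -11/12)
     R0 -= -1·R1  ⇒  (1, 0, -5/3)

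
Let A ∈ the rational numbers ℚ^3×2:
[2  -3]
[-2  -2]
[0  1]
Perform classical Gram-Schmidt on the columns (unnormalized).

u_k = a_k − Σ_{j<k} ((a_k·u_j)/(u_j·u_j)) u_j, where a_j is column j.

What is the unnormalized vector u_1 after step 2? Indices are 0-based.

Step 1: u_0 = a_0 = (2, -2, 0).
Step 2: u_1 = a_1 − (-1/4)·u_0 = (-5/2, -5/2, 1).

u_1 = (-5/2, -5/2, 1)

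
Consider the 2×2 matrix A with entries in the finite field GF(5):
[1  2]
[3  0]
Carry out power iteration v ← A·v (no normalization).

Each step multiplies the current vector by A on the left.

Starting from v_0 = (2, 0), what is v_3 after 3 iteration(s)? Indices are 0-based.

v_0 = (2, 0).
v_1 = A·v_0 = (2, 1).
v_2 = A·v_1 = (4, 1).
v_3 = A·v_2 = (1, 2).

v_3 = (1, 2)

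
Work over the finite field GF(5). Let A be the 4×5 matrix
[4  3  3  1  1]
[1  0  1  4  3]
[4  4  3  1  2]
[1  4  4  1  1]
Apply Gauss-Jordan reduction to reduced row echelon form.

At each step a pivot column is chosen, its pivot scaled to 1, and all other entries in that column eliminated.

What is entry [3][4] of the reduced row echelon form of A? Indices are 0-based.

step 1: normalize row 0 (÷4) = (1, 2, 2, 4, 4)
  row 1: subtract 1×row0 = (0, 3, 4, 0, 4)
  row 2: subtract 4×row0 = (0, 1, 0, 0, 1)
  row 3: subtract 1×row0 = (0, 2, 2, 2, 2)
step 2: normalize row 1 (÷3) = (0, 1, 3, 0, 3)
  row 0: subtract 2×row1 = (1, 0, 1, 4, 3)
  row 2: subtract 1×row1 = (0, 0, 2, 0, 3)
  row 3: subtract 2×row1 = (0, 0, 1, 2, 1)
step 3: normalize row 2 (÷2) = (0, 0, 1, 0, 4)
  row 0: subtract 1×row2 = (1, 0, 0, 4, 4)
  row 1: subtract 3×row2 = (0, 1, 0, 0, 1)
  row 3: subtract 1×row2 = (0, 0, 0, 2, 2)
step 4: normalize row 3 (÷2) = (0, 0, 0, 1, 1)
  row 0: subtract 4×row3 = (1, 0, 0, 0, 0)

M[3][4] = 1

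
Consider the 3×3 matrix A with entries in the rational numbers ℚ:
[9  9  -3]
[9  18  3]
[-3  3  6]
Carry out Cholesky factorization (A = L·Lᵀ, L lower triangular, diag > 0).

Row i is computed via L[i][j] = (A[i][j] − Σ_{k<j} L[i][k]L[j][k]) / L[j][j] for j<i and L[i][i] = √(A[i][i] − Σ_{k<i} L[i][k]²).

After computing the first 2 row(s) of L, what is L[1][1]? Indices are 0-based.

Step 1: L[0][0] = √(9) = 3.
  L[1][0] = (9) / L[0][0] = 3.
Step 2: L[1][1] = √(9) = 3.

L[1][1] = 3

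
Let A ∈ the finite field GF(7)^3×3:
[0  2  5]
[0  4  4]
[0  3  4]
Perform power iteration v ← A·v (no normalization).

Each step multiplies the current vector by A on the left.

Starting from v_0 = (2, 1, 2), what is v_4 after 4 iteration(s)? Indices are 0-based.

v_0 = (2, 1, 2).
v_1 = A·v_0 = (5, 5, 4).
v_2 = A·v_1 = (2, 1, 3).
v_3 = A·v_2 = (3, 2, 1).
v_4 = A·v_3 = (2, 5, 3).

v_4 = (2, 5, 3)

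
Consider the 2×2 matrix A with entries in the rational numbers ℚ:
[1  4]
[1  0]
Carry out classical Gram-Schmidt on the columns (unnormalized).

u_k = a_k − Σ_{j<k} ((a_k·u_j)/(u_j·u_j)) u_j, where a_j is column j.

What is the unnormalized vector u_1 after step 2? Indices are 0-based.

u_1 = (2, -2)

Step 1: u_0 = a_0 = (1, 1).
Step 2: u_1 = a_1 − (2)·u_0 = (2, -2).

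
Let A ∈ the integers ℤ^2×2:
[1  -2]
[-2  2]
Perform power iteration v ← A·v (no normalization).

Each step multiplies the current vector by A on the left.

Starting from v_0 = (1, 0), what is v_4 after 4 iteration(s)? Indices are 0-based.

v_0 = (1, 0).
v_1 = A·v_0 = (1, -2).
v_2 = A·v_1 = (5, -6).
v_3 = A·v_2 = (17, -22).
v_4 = A·v_3 = (61, -78).

v_4 = (61, -78)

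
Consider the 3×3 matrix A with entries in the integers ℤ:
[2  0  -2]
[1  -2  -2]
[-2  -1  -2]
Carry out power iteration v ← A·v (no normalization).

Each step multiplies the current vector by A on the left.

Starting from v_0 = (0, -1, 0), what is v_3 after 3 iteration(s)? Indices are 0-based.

v_0 = (0, -1, 0).
v_1 = A·v_0 = (0, 2, 1).
v_2 = A·v_1 = (-2, -6, -4).
v_3 = A·v_2 = (4, 18, 18).

v_3 = (4, 18, 18)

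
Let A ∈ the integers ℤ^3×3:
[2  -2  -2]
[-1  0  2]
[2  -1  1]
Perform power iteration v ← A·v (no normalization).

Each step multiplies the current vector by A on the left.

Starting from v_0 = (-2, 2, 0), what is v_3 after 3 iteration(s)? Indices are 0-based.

v_3 = (40, -40, -36)

v_0 = (-2, 2, 0).
v_1 = A·v_0 = (-8, 2, -6).
v_2 = A·v_1 = (-8, -4, -24).
v_3 = A·v_2 = (40, -40, -36).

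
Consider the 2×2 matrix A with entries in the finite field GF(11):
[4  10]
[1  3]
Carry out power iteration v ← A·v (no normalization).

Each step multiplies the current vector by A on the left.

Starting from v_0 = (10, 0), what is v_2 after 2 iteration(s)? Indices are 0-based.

v_0 = (10, 0).
v_1 = A·v_0 = (7, 10).
v_2 = A·v_1 = (7, 4).

v_2 = (7, 4)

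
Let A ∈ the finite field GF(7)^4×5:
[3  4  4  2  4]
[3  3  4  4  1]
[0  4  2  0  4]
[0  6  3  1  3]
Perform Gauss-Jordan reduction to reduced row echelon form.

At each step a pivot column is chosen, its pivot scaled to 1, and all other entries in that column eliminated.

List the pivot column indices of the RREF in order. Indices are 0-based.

step 1: normalize row 0 (÷3) = (1, 6, 6, 3, 6)
  row 1: subtract 3×row0 = (0, 6, 0, 2, 4)
step 2: normalize row 1 (÷6) = (0, 1, 0, 5, 3)
  row 0: subtract 6×row1 = (1, 0, 6, 1, 2)
  row 2: subtract 4×row1 = (0, 0, 2, 1, 6)
  row 3: subtract 6×row1 = (0, 0, 3, 6, 6)
step 3: normalize row 2 (÷2) = (0, 0, 1, 4, 3)
  row 0: subtract 6×row2 = (1, 0, 0, 5, 5)
  row 3: subtract 3×row2 = (0, 0, 0, 1, 4)
step 4: normalize row 3 (÷1) = (0, 0, 0, 1, 4)
  row 0: subtract 5×row3 = (1, 0, 0, 0, 6)
  row 1: subtract 5×row3 = (0, 1, 0, 0, 4)
  row 2: subtract 4×row3 = (0, 0, 1, 0, 1)

pivot columns: 0, 1, 2, 3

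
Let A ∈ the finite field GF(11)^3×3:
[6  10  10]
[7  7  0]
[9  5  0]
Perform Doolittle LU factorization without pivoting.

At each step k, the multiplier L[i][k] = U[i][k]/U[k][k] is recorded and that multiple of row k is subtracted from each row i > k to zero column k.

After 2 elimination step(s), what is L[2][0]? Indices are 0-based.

k=0: U[0][0]=6
  eliminate (1,0): mult=3, new row 1: (0, 10, 3); set L[1][0]=3
  eliminate (2,0): mult=7, new row 2: (0, 1, 7); set L[2][0]=7
k=1: U[1][1]=10
  eliminate (2,1): mult=10, new row 2: (0, 0, 10); set L[2][1]=10

L[2][0] = 7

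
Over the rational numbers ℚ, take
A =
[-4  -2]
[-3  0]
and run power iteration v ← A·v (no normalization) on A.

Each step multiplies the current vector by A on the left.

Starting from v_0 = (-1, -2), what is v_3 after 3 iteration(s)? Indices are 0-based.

v_3 = (200, 114)

v_0 = (-1, -2).
v_1 = A·v_0 = (8, 3).
v_2 = A·v_1 = (-38, -24).
v_3 = A·v_2 = (200, 114).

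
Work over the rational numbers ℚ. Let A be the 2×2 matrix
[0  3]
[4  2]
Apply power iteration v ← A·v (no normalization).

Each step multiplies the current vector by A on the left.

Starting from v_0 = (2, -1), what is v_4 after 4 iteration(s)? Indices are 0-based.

v_4 = (216, 144)

v_0 = (2, -1).
v_1 = A·v_0 = (-3, 6).
v_2 = A·v_1 = (18, 0).
v_3 = A·v_2 = (0, 72).
v_4 = A·v_3 = (216, 144).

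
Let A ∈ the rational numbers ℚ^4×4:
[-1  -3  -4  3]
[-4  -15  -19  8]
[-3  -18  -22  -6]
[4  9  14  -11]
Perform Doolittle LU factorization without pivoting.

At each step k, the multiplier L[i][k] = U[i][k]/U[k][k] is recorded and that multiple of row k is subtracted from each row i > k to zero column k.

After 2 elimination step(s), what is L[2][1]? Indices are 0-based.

L[2][1] = 3

Step 1: pivot at (0,0) is -1.
  row1 ← row1 − (4)·row0  ⇒  L[1][0]=4, U row1=(0, -3, -3, -4)
  row2 ← row2 − (3)·row0  ⇒  L[2][0]=3, U row2=(0, -9, -10, -15)
  row3 ← row3 − (-4)·row0  ⇒  L[3][0]=-4, U row3=(0, -3, -2, 1)
Step 2: pivot at (1,1) is -3.
  row2 ← row2 − (3)·row1  ⇒  L[2][1]=3, U row2=(0, 0, -1, -3)
  row3 ← row3 − (1)·row1  ⇒  L[3][1]=1, U row3=(0, 0, 1, 5)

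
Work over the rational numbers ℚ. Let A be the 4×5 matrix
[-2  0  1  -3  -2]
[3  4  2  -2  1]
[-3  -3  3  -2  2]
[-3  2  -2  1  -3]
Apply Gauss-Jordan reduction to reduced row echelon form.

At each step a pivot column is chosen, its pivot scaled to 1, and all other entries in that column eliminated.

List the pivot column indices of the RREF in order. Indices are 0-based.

pivot columns: 0, 1, 2, 3

[1] R0 /= -2  ⇒  (1, 0, -1/2, 3/2, 1)
     R1 -= 3·R0  ⇒  (0, 4, 7/2, -13/2, -2)
     R2 -= -3·R0  ⇒  (0, -3, 3/2, 5/2, 5)
     R3 -= -3·R0  ⇒  (0, 2, -7/2, 11/2, 0)
[2] R1 /= 4  ⇒  (0, 1, 7/8, -13/8, -1/2)
     R2 -= -3·R1  ⇒  (0, 0, 33/8, -19/8, 7/2)
     R3 -= 2·R1  ⇒  (0, 0, -21/4, 35/4, 1)
[3] R2 /= 33/8  ⇒  (0, 0, 1, -19/33, 28/33)
     R0 -= -1/2·R2  ⇒  (1, 0, 0, 40/33, 47/33)
     R1 -= 7/8·R2  ⇒  (0, 1, 0, -37/33, -41/33)
     R3 -= -21/4·R2  ⇒  (0, 0, 0, 63/11, 60/11)
[4] R3 /= 63/11  ⇒  (0, 0, 0, 1, 20/21)
     R0 -= 40/33·R3  ⇒  (1, 0, 0, 0, 17/63)
     R1 -= -37/33·R3  ⇒  (0, 1, 0, 0, -11/63)
     R2 -= -19/33·R3  ⇒  (0, 0, 1, 0, 88/63)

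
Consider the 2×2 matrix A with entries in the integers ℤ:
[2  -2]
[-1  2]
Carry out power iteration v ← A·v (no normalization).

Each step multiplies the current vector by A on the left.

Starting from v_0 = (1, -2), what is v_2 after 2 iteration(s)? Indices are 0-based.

v_2 = (22, -16)

v_0 = (1, -2).
v_1 = A·v_0 = (6, -5).
v_2 = A·v_1 = (22, -16).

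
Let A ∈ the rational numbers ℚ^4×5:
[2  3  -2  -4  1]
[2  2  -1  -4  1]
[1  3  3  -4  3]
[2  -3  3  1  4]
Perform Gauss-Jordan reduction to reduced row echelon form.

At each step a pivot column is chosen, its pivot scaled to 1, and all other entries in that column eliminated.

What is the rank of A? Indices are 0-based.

pivot(0,0)=2: scale R0 → (1, 3/2, -1, -2, 1/2)
  clear (1,0): R1 −= (2)R0 → (0, -1, 1, 0, 0)
  clear (2,0): R2 −= (1)R0 → (0, 3/2, 4, -2, 5/2)
  clear (3,0): R3 −= (2)R0 → (0, -6, 5, 5, 3)
pivot(1,1)=-1: scale R1 → (0, 1, -1, 0, 0)
  clear (0,1): R0 −= (3/2)R1 → (1, 0, 1/2, -2, 1/2)
  clear (2,1): R2 −= (3/2)R1 → (0, 0, 11/2, -2, 5/2)
  clear (3,1): R3 −= (-6)R1 → (0, 0, -1, 5, 3)
pivot(2,2)=11/2: scale R2 → (0, 0, 1, -4/11, 5/11)
  clear (0,2): R0 −= (1/2)R2 → (1, 0, 0, -20/11, 3/11)
  clear (1,2): R1 −= (-1)R2 → (0, 1, 0, -4/11, 5/11)
  clear (3,2): R3 −= (-1)R2 → (0, 0, 0, 51/11, 38/11)
pivot(3,3)=51/11: scale R3 → (0, 0, 0, 1, 38/51)
  clear (0,3): R0 −= (-20/11)R3 → (1, 0, 0, 0, 83/51)
  clear (1,3): R1 −= (-4/11)R3 → (0, 1, 0, 0, 37/51)
  clear (2,3): R2 −= (-4/11)R3 → (0, 0, 1, 0, 37/51)

rank = 4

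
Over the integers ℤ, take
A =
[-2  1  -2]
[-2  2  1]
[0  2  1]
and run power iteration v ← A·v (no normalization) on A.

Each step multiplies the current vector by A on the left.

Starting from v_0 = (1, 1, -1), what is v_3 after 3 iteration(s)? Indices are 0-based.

v_3 = (9, 3, -7)

v_0 = (1, 1, -1).
v_1 = A·v_0 = (1, -1, 1).
v_2 = A·v_1 = (-5, -3, -1).
v_3 = A·v_2 = (9, 3, -7).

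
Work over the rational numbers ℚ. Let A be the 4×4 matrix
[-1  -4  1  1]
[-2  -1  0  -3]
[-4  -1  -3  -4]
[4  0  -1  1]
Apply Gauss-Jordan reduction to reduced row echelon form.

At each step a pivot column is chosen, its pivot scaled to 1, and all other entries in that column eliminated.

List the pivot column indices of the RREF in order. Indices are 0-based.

[1] R0 /= -1  ⇒  (1, 4, -1, -1)
     R1 -= -2·R0  ⇒  (0, 7, -2, -5)
     R2 -= -4·R0  ⇒  (0, 15, -7, -8)
     R3 -= 4·R0  ⇒  (0, -16, 3, 5)
[2] R1 /= 7  ⇒  (0, 1, -2/7, -5/7)
     R0 -= 4·R1  ⇒  (1, 0, 1/7, 13/7)
     R2 -= 15·R1  ⇒  (0, 0, -19/7, 19/7)
     R3 -= -16·R1  ⇒  (0, 0, -11/7, -45/7)
[3] R2 /= -19/7  ⇒  (0, 0, 1, -1)
     R0 -= 1/7·R2  ⇒  (1, 0, 0, 2)
     R1 -= -2/7·R2  ⇒  (0, 1, 0, -1)
     R3 -= -11/7·R2  ⇒  (0, 0, 0, -8)
[4] R3 /= -8  ⇒  (0, 0, 0, 1)
     R0 -= 2·R3  ⇒  (1, 0, 0, 0)
     R1 -= -1·R3  ⇒  (0, 1, 0, 0)
     R2 -= -1·R3  ⇒  (0, 0, 1, 0)

pivot columns: 0, 1, 2, 3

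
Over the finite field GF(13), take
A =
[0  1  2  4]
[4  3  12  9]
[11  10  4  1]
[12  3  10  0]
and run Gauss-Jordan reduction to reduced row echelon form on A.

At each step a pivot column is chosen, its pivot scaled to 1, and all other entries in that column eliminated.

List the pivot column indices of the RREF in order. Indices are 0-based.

[1] R0 <-> R1
[1] R0 /= 4  ⇒  (1, 4, 3, 12)
     R2 -= 11·R0  ⇒  (0, 5, 10, 12)
     R3 -= 12·R0  ⇒  (0, 7, 0, 12)
[2] R1 /= 1  ⇒  (0, 1, 2, 4)
     R0 -= 4·R1  ⇒  (1, 0, 8, 9)
     R2 -= 5·R1  ⇒  (0, 0, 0, 5)
     R3 -= 7·R1  ⇒  (0, 0, 12, 10)
[3] R2 <-> R3
[3] R2 /= 12  ⇒  (0, 0, 1, 3)
     R0 -= 8·R2  ⇒  (1, 0, 0, 11)
     R1 -= 2·R2  ⇒  (0, 1, 0, 11)
[4] R3 /= 5  ⇒  (0, 0, 0, 1)
     R0 -= 11·R3  ⇒  (1, 0, 0, 0)
     R1 -= 11·R3  ⇒  (0, 1, 0, 0)
     R2 -= 3·R3  ⇒  (0, 0, 1, 0)

pivot columns: 0, 1, 2, 3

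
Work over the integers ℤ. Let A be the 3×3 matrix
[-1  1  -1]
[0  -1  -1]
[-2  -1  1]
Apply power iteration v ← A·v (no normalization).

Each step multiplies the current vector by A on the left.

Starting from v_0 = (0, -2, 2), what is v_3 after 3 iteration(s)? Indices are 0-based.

v_3 = (-16, -8, 16)

v_0 = (0, -2, 2).
v_1 = A·v_0 = (-4, 0, 4).
v_2 = A·v_1 = (0, -4, 12).
v_3 = A·v_2 = (-16, -8, 16).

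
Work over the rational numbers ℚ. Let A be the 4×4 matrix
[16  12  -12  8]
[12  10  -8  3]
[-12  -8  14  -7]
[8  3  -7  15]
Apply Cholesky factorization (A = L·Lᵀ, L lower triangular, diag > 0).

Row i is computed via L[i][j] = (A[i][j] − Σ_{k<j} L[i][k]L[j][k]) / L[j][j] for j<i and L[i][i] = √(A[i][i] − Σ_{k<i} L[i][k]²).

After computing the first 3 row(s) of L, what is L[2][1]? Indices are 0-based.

Step 1: L[0][0] = √(16) = 4.
  L[1][0] = (12) / L[0][0] = 3.
Step 2: L[1][1] = √(1) = 1.
  L[2][0] = (-12) / L[0][0] = -3.
  L[2][1] = (1) / L[1][1] = 1.
Step 3: L[2][2] = √(4) = 2.

L[2][1] = 1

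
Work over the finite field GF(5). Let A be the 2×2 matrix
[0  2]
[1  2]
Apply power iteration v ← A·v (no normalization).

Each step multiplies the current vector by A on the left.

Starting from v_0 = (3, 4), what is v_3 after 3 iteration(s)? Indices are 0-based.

v_3 = (0, 2)

v_0 = (3, 4).
v_1 = A·v_0 = (3, 1).
v_2 = A·v_1 = (2, 0).
v_3 = A·v_2 = (0, 2).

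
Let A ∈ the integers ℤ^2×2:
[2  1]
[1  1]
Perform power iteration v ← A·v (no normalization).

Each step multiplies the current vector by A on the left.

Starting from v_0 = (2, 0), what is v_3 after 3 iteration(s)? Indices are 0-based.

v_3 = (26, 16)

v_0 = (2, 0).
v_1 = A·v_0 = (4, 2).
v_2 = A·v_1 = (10, 6).
v_3 = A·v_2 = (26, 16).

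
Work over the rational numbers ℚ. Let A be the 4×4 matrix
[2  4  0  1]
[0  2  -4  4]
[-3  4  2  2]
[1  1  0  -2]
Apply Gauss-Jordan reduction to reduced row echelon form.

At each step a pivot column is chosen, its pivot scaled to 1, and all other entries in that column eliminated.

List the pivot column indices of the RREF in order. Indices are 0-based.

step 1: normalize row 0 (÷2) = (1, 2, 0, 1/2)
  row 2: subtract -3×row0 = (0, 10, 2, 7/2)
  row 3: subtract 1×row0 = (0, -1, 0, -5/2)
step 2: normalize row 1 (÷2) = (0, 1, -2, 2)
  row 0: subtract 2×row1 = (1, 0, 4, -7/2)
  row 2: subtract 10×row1 = (0, 0, 22, -33/2)
  row 3: subtract -1×row1 = (0, 0, -2, -1/2)
step 3: normalize row 2 (÷22) = (0, 0, 1, -3/4)
  row 0: subtract 4×row2 = (1, 0, 0, -1/2)
  row 1: subtract -2×row2 = (0, 1, 0, 1/2)
  row 3: subtract -2×row2 = (0, 0, 0, -2)
step 4: normalize row 3 (÷-2) = (0, 0, 0, 1)
  row 0: subtract -1/2×row3 = (1, 0, 0, 0)
  row 1: subtract 1/2×row3 = (0, 1, 0, 0)
  row 2: subtract -3/4×row3 = (0, 0, 1, 0)

pivot columns: 0, 1, 2, 3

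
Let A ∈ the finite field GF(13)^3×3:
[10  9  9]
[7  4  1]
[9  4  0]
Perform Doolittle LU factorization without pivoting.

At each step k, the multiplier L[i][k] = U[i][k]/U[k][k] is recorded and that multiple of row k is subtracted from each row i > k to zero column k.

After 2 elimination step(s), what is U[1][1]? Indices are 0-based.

Step 1: pivot at (0,0) is 10.
  row1 ← row1 − (2)·row0  ⇒  L[1][0]=2, U row1=(0, 12, 9)
  row2 ← row2 − (10)·row0  ⇒  L[2][0]=10, U row2=(0, 5, 1)
Step 2: pivot at (1,1) is 12.
  row2 ← row2 − (8)·row1  ⇒  L[2][1]=8, U row2=(0, 0, 7)

U[1][1] = 12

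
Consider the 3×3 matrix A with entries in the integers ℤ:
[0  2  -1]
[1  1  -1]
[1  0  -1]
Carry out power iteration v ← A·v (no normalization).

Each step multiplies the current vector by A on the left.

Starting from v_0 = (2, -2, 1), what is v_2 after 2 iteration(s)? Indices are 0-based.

v_0 = (2, -2, 1).
v_1 = A·v_0 = (-5, -1, 1).
v_2 = A·v_1 = (-3, -7, -6).

v_2 = (-3, -7, -6)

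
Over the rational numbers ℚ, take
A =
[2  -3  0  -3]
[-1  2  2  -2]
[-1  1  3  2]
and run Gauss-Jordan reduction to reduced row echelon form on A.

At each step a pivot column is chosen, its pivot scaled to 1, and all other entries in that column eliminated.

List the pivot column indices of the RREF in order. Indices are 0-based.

pivot columns: 0, 1, 2

step 1: normalize row 0 (÷2) = (1, -3/2, 0, -3/2)
  row 1: subtract -1×row0 = (0, 1/2, 2, -7/2)
  row 2: subtract -1×row0 = (0, -1/2, 3, 1/2)
step 2: normalize row 1 (÷1/2) = (0, 1, 4, -7)
  row 0: subtract -3/2×row1 = (1, 0, 6, -12)
  row 2: subtract -1/2×row1 = (0, 0, 5, -3)
step 3: normalize row 2 (÷5) = (0, 0, 1, -3/5)
  row 0: subtract 6×row2 = (1, 0, 0, -42/5)
  row 1: subtract 4×row2 = (0, 1, 0, -23/5)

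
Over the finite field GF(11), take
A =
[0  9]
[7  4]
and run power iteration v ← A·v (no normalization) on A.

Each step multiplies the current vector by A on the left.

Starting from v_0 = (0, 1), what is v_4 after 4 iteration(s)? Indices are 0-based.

v_4 = (8, 0)

v_0 = (0, 1).
v_1 = A·v_0 = (9, 4).
v_2 = A·v_1 = (3, 2).
v_3 = A·v_2 = (7, 7).
v_4 = A·v_3 = (8, 0).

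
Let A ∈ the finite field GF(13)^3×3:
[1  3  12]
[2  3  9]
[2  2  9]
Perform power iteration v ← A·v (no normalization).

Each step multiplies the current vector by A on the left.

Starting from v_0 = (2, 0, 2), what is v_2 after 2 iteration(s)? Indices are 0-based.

v_2 = (5, 4, 8)

v_0 = (2, 0, 2).
v_1 = A·v_0 = (0, 9, 9).
v_2 = A·v_1 = (5, 4, 8).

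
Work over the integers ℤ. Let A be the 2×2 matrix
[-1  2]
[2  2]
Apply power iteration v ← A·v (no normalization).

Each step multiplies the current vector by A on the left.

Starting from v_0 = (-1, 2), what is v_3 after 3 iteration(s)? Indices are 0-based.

v_0 = (-1, 2).
v_1 = A·v_0 = (5, 2).
v_2 = A·v_1 = (-1, 14).
v_3 = A·v_2 = (29, 26).

v_3 = (29, 26)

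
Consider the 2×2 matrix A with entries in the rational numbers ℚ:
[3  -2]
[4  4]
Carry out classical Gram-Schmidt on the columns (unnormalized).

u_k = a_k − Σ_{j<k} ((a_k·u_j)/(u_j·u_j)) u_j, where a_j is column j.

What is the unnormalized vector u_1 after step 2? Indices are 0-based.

u_1 = (-16/5, 12/5)

Step 1: u_0 = a_0 = (3, 4).
Step 2: u_1 = a_1 − (2/5)·u_0 = (-16/5, 12/5).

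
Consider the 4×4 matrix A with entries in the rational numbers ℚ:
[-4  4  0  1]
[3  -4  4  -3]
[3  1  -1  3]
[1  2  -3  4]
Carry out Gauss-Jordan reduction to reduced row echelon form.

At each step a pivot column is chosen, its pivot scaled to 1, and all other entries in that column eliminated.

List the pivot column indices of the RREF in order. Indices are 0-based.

pivot columns: 0, 1, 2, 3

step 1: normalize row 0 (÷-4) = (1, -1, 0, -1/4)
  row 1: subtract 3×row0 = (0, -1, 4, -9/4)
  row 2: subtract 3×row0 = (0, 4, -1, 15/4)
  row 3: subtract 1×row0 = (0, 3, -3, 17/4)
step 2: normalize row 1 (÷-1) = (0, 1, -4, 9/4)
  row 0: subtract -1×row1 = (1, 0, -4, 2)
  row 2: subtract 4×row1 = (0, 0, 15, -21/4)
  row 3: subtract 3×row1 = (0, 0, 9, -5/2)
step 3: normalize row 2 (÷15) = (0, 0, 1, -7/20)
  row 0: subtract -4×row2 = (1, 0, 0, 3/5)
  row 1: subtract -4×row2 = (0, 1, 0, 17/20)
  row 3: subtract 9×row2 = (0, 0, 0, 13/20)
step 4: normalize row 3 (÷13/20) = (0, 0, 0, 1)
  row 0: subtract 3/5×row3 = (1, 0, 0, 0)
  row 1: subtract 17/20×row3 = (0, 1, 0, 0)
  row 2: subtract -7/20×row3 = (0, 0, 1, 0)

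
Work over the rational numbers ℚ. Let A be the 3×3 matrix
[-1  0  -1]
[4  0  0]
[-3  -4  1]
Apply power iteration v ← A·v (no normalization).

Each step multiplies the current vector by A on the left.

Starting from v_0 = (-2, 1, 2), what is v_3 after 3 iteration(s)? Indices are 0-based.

v_3 = (-32, -16, 48)

v_0 = (-2, 1, 2).
v_1 = A·v_0 = (0, -8, 4).
v_2 = A·v_1 = (-4, 0, 36).
v_3 = A·v_2 = (-32, -16, 48).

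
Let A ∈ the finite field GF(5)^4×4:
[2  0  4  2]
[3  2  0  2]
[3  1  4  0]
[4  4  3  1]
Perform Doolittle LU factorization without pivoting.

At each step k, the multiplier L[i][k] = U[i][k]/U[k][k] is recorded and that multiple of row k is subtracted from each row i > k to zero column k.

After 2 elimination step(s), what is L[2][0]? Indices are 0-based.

L[2][0] = 4

k=0: U[0][0]=2
  eliminate (1,0): mult=4, new row 1: (0, 2, 4, 4); set L[1][0]=4
  eliminate (2,0): mult=4, new row 2: (0, 1, 3, 2); set L[2][0]=4
  eliminate (3,0): mult=2, new row 3: (0, 4, 0, 2); set L[3][0]=2
k=1: U[1][1]=2
  eliminate (2,1): mult=3, new row 2: (0, 0, 1, 0); set L[2][1]=3
  eliminate (3,1): mult=2, new row 3: (0, 0, 2, 4); set L[3][1]=2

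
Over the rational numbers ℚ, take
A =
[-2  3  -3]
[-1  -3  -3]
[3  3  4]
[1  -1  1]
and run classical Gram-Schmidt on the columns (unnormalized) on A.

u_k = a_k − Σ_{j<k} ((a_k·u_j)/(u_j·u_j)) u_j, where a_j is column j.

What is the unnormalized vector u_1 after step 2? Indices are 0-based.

Step 1: u_0 = a_0 = (-2, -1, 3, 1).
Step 2: u_1 = a_1 − (1/3)·u_0 = (11/3, -8/3, 2, -4/3).

u_1 = (11/3, -8/3, 2, -4/3)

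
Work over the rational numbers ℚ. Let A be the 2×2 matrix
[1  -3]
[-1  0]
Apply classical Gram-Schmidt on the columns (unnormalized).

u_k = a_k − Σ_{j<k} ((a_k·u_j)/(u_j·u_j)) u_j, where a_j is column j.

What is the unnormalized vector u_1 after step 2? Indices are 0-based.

Step 1: u_0 = a_0 = (1, -1).
Step 2: u_1 = a_1 − (-3/2)·u_0 = (-3/2, -3/2).

u_1 = (-3/2, -3/2)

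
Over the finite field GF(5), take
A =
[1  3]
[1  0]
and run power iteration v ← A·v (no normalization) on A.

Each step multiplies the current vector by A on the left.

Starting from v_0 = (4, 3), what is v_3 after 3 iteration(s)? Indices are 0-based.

v_3 = (4, 0)

v_0 = (4, 3).
v_1 = A·v_0 = (3, 4).
v_2 = A·v_1 = (0, 3).
v_3 = A·v_2 = (4, 0).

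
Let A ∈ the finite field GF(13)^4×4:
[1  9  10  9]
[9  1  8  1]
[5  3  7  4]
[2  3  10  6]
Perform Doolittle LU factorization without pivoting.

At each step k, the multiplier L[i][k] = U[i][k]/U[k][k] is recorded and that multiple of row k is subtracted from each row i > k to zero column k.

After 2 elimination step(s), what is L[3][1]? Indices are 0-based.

L[3][1] = 1

k=0: U[0][0]=1
  eliminate (1,0): mult=9, new row 1: (0, 11, 9, 11); set L[1][0]=9
  eliminate (2,0): mult=5, new row 2: (0, 10, 9, 11); set L[2][0]=5
  eliminate (3,0): mult=2, new row 3: (0, 11, 3, 1); set L[3][0]=2
k=1: U[1][1]=11
  eliminate (2,1): mult=8, new row 2: (0, 0, 2, 1); set L[2][1]=8
  eliminate (3,1): mult=1, new row 3: (0, 0, 7, 3); set L[3][1]=1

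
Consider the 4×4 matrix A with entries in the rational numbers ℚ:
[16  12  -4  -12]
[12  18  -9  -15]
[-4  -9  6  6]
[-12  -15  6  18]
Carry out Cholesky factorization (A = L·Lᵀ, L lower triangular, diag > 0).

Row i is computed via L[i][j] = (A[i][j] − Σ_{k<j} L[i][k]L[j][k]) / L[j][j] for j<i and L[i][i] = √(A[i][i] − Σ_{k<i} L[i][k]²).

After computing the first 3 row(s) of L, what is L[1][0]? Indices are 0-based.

L[1][0] = 3

Step 1: L[0][0] = √(16) = 4.
  L[1][0] = (12) / L[0][0] = 3.
Step 2: L[1][1] = √(9) = 3.
  L[2][0] = (-4) / L[0][0] = -1.
  L[2][1] = (-6) / L[1][1] = -2.
Step 3: L[2][2] = √(1) = 1.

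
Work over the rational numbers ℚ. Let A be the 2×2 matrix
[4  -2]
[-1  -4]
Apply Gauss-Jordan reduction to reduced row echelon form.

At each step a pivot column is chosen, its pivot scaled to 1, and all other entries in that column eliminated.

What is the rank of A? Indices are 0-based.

rank = 2

step 1: normalize row 0 (÷4) = (1, -1/2)
  row 1: subtract -1×row0 = (0, -9/2)
step 2: normalize row 1 (÷-9/2) = (0, 1)
  row 0: subtract -1/2×row1 = (1, 0)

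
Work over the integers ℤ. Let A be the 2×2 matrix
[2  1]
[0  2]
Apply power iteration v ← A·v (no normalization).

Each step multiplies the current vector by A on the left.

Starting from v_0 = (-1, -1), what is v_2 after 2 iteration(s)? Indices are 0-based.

v_0 = (-1, -1).
v_1 = A·v_0 = (-3, -2).
v_2 = A·v_1 = (-8, -4).

v_2 = (-8, -4)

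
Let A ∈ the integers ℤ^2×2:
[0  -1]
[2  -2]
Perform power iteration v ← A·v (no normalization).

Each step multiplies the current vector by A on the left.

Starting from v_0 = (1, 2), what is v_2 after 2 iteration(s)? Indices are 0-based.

v_0 = (1, 2).
v_1 = A·v_0 = (-2, -2).
v_2 = A·v_1 = (2, 0).

v_2 = (2, 0)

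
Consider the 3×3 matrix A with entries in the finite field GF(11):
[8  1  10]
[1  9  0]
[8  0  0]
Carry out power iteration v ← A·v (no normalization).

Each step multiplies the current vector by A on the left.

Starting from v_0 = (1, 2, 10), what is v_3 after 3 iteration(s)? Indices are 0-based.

v_0 = (1, 2, 10).
v_1 = A·v_0 = (0, 8, 8).
v_2 = A·v_1 = (0, 6, 0).
v_3 = A·v_2 = (6, 10, 0).

v_3 = (6, 10, 0)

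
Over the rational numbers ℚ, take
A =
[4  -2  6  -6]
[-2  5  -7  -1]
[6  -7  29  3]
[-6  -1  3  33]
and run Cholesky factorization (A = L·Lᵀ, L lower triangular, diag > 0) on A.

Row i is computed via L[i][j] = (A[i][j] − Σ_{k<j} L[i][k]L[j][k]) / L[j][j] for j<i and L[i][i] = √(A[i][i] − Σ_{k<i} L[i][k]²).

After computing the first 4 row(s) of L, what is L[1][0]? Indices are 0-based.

Step 1: L[0][0] = √(4) = 2.
  L[1][0] = (-2) / L[0][0] = -1.
Step 2: L[1][1] = √(4) = 2.
  L[2][0] = (6) / L[0][0] = 3.
  L[2][1] = (-4) / L[1][1] = -2.
Step 3: L[2][2] = √(16) = 4.
  L[3][0] = (-6) / L[0][0] = -3.
  L[3][1] = (-4) / L[1][1] = -2.
  L[3][2] = (8) / L[2][2] = 2.
Step 4: L[3][3] = √(16) = 4.

L[1][0] = -1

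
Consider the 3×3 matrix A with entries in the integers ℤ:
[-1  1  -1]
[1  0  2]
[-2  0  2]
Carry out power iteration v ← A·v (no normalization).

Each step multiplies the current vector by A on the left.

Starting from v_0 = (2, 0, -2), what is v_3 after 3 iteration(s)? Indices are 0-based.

v_0 = (2, 0, -2).
v_1 = A·v_0 = (0, -2, -8).
v_2 = A·v_1 = (6, -16, -16).
v_3 = A·v_2 = (-6, -26, -44).

v_3 = (-6, -26, -44)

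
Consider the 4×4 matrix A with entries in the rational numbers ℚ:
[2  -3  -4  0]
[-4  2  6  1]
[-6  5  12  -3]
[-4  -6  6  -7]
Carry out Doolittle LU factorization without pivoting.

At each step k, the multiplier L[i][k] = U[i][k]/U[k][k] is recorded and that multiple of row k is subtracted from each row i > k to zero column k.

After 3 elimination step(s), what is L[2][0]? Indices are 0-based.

L[2][0] = -3

k=0: U[0][0]=2
  eliminate (1,0): mult=-2, new row 1: (0, -4, -2, 1); set L[1][0]=-2
  eliminate (2,0): mult=-3, new row 2: (0, -4, 0, -3); set L[2][0]=-3
  eliminate (3,0): mult=-2, new row 3: (0, -12, -2, -7); set L[3][0]=-2
k=1: U[1][1]=-4
  eliminate (2,1): mult=1, new row 2: (0, 0, 2, -4); set L[2][1]=1
  eliminate (3,1): mult=3, new row 3: (0, 0, 4, -10); set L[3][1]=3
k=2: U[2][2]=2
  eliminate (3,2): mult=2, new row 3: (0, 0, 0, -2); set L[3][2]=2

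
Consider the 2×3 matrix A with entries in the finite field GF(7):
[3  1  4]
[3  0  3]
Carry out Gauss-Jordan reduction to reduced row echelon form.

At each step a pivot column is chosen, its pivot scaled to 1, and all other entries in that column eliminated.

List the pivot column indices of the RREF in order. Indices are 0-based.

pivot(0,0)=3: scale R0 → (1, 5, 6)
  clear (1,0): R1 −= (3)R0 → (0, 6, 6)
pivot(1,1)=6: scale R1 → (0, 1, 1)
  clear (0,1): R0 −= (5)R1 → (1, 0, 1)

pivot columns: 0, 1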